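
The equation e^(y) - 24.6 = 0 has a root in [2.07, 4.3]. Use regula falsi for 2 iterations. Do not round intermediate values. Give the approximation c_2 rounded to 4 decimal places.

False-position update: c = (a·f(b) − b·f(a))/(f(b) − f(a)); replace the endpoint whose sign matches f(c).
f(2.070000) = -16.675177, f(4.300000) = 49.099794
step 1: c = 2.635346, f(c) = -10.651856 < 0 → new bracket [2.635346, 4.300000]
step 2: c = 2.932102, f(c) = -5.832958 < 0 → new bracket [2.932102, 4.300000]

2.9321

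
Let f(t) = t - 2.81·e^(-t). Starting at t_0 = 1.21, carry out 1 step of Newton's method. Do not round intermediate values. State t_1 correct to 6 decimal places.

1.007563

f'(t) = 1 + 2.81·e^(-t)
t_0 = 1.210000: f = 0.372066, f' = 1.837934 → t_1 = 1.210000 - (0.372066)/(1.837934) = 1.007563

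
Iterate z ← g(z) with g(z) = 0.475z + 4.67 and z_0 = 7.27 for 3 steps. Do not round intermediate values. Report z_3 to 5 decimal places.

z_1 = g(7.270000) = 8.123250
z_2 = g(8.123250) = 8.528544
z_3 = g(8.528544) = 8.721058

8.72106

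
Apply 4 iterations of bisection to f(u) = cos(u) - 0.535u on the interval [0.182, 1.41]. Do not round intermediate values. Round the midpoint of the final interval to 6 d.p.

0.987875

f(0.182000) = 0.886114, f(1.410000) = -0.594246 (opposite signs)
step 1: m = 0.796000, f(m) = 0.273711 > 0 → root in [0.796000, 1.410000]
step 2: m = 1.103000, f(m) = -0.139185 < 0 → root in [0.796000, 1.103000]
step 3: m = 0.949500, f(m) = 0.074107 > 0 → root in [0.949500, 1.103000]
step 4: m = 1.026250, f(m) = -0.031014 < 0 → root in [0.949500, 1.026250]
Midpoint of [0.949500, 1.026250] = 0.987875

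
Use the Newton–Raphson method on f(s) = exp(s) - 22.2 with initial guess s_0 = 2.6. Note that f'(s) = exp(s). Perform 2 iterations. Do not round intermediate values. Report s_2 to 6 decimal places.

s_0 = 2.600000: f = -8.736262, f' = 13.463738 → s_1 = 2.600000 - (-8.736262)/(13.463738) = 3.248873
s_1 = 3.248873: f = 3.561302, f' = 25.761302 → s_2 = 3.248873 - (3.561302)/(25.761302) = 3.110631

3.110631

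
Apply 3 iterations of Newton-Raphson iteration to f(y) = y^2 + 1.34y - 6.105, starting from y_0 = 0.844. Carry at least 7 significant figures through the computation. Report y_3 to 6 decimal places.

f'(y) = 2y + 1.34
y_0 = 0.844000: f = -4.261704, f' = 3.028000 → y_1 = 0.844000 - (-4.261704)/(3.028000) = 2.251432
y_1 = 2.251432: f = 1.980865, f' = 5.842864 → y_2 = 2.251432 - (1.980865)/(5.842864) = 1.912409
y_2 = 1.912409: f = 0.114937, f' = 5.164818 → y_3 = 1.912409 - (0.114937)/(5.164818) = 1.890155

1.890155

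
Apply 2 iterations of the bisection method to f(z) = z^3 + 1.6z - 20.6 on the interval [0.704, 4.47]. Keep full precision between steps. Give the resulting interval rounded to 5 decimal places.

[1.64550, 2.58700]

f(0.704000) = -19.124686, f(4.470000) = 75.866623 (opposite signs)
step 1: m = 2.587000, f(m) = 0.852876 > 0 → root in [0.704000, 2.587000]
step 2: m = 1.645500, f(m) = -13.511729 < 0 → root in [1.645500, 2.587000]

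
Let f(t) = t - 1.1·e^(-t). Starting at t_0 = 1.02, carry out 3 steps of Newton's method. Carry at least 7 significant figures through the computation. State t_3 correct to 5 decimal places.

f'(t) = 1 + 1.1·e^(-t)
t_0 = 1.020000: f = 0.623346, f' = 1.396654 → t_1 = 1.020000 - (0.623346)/(1.396654) = 0.573687
t_1 = 0.573687: f = -0.046102, f' = 1.619789 → t_2 = 0.573687 - (-0.046102)/(1.619789) = 0.602148
t_2 = 0.602148: f = -0.000249, f' = 1.602397 → t_3 = 0.602148 - (-0.000249)/(1.602397) = 0.602304

0.60230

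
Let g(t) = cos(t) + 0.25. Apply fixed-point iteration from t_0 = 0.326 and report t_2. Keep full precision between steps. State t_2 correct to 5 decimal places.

0.61484

t_1 = g(0.326000) = 1.197331
t_2 = g(1.197331) = 0.614844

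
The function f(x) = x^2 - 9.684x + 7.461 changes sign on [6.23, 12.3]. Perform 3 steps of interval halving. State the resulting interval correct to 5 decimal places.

f(6.230000) = -14.057420, f(12.300000) = 39.637800 (opposite signs)
step 1: m = 9.265000, f(m) = 3.578965 > 0 → root in [6.230000, 9.265000]
step 2: m = 7.747500, f(m) = -7.542034 < 0 → root in [7.747500, 9.265000]
step 3: m = 8.506250, f(m) = -2.557236 < 0 → root in [8.506250, 9.265000]

[8.50625, 9.26500]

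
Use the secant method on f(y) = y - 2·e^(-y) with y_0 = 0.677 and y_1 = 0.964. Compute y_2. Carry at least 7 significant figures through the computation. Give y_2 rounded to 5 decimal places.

0.85714

f(y_0) = -0.339278, f(y_1) = 0.201271
y_2 = 0.964000 - (0.201271)·(0.964000 - 0.677000)/(0.201271 - (-0.339278)) = 0.857137; f(y_2) = 0.008386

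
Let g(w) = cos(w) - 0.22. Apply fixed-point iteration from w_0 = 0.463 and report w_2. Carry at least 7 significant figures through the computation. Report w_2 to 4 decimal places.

w_1 = g(0.463000) = 0.674717
w_2 = g(0.674717) = 0.560884

0.5609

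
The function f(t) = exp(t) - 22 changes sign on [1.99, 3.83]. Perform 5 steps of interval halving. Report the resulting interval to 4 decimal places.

[3.0825, 3.1400]

f(1.990000) = -14.684466, f(3.830000) = 24.062538 (opposite signs)
step 1: m = 2.910000, f(m) = -3.643201 < 0 → root in [2.910000, 3.830000]
step 2: m = 3.370000, f(m) = 7.078527 > 0 → root in [2.910000, 3.370000]
step 3: m = 3.140000, f(m) = 1.103867 > 0 → root in [2.910000, 3.140000]
step 4: m = 3.025000, f(m) = -1.405995 < 0 → root in [3.025000, 3.140000]
step 5: m = 3.082500, f(m) = -0.187134 < 0 → root in [3.082500, 3.140000]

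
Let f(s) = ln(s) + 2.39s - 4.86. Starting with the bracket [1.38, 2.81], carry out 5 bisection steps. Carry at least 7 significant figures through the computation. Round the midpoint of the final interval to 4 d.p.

1.8045

f(1.380000) = -1.239717, f(2.810000) = 2.889084 (opposite signs)
step 1: m = 2.095000, f(m) = 0.886604 > 0 → root in [1.380000, 2.095000]
step 2: m = 1.737500, f(m) = -0.154928 < 0 → root in [1.737500, 2.095000]
step 3: m = 1.916250, f(m) = 0.370208 > 0 → root in [1.737500, 1.916250]
step 4: m = 1.826875, f(m) = 0.108838 > 0 → root in [1.737500, 1.826875]
step 5: m = 1.782187, f(m) = -0.022730 < 0 → root in [1.782187, 1.826875]
Midpoint of [1.782187, 1.826875] = 1.804531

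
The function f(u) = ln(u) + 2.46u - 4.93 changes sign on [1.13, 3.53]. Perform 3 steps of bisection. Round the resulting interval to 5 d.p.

[1.73000, 2.03000]

f(1.130000) = -2.027982, f(3.530000) = 5.015098 (opposite signs)
step 1: m = 2.330000, f(m) = 1.647668 > 0 → root in [1.130000, 2.330000]
step 2: m = 1.730000, f(m) = -0.126079 < 0 → root in [1.730000, 2.330000]
step 3: m = 2.030000, f(m) = 0.771836 > 0 → root in [1.730000, 2.030000]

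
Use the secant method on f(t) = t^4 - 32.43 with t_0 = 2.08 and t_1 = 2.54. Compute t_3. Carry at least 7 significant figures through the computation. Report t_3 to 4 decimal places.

2.3835

f(t_0) = -13.712263, f(t_1) = 9.193143
t_2 = 2.540000 - (9.193143)·(2.540000 - 2.080000)/(9.193143 - (-13.712263)) = 2.355378; f(t_2) = -1.651863
t_3 = 2.355378 - (-1.651863)·(2.355378 - 2.540000)/(-1.651863 - (9.193143)) = 2.383499; f(t_3) = -0.155491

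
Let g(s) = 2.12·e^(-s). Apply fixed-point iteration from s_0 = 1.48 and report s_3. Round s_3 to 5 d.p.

0.57292

s_1 = g(1.480000) = 0.482592
s_2 = g(0.482592) = 1.308425
s_3 = g(1.308425) = 0.572920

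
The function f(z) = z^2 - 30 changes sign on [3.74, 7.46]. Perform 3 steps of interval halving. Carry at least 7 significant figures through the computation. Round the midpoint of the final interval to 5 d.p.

f(3.740000) = -16.012400, f(7.460000) = 25.651600 (opposite signs)
step 1: m = 5.600000, f(m) = 1.360000 > 0 → root in [3.740000, 5.600000]
step 2: m = 4.670000, f(m) = -8.191100 < 0 → root in [4.670000, 5.600000]
step 3: m = 5.135000, f(m) = -3.631775 < 0 → root in [5.135000, 5.600000]
Midpoint of [5.135000, 5.600000] = 5.367500

5.36750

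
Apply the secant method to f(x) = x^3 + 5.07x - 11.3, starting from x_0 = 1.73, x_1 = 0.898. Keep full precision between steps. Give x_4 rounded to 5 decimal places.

1.52654

f(x_0) = 2.648817, f(x_1) = -6.022989
x_2 = 0.898000 - (-6.022989)·(0.898000 - 1.730000)/(-6.022989 - (2.648817)) = 1.475864; f(x_2) = -0.602677
x_3 = 1.475864 - (-0.602677)·(1.475864 - 0.898000)/(-0.602677 - (-6.022989)) = 1.540116; f(x_3) = 0.161480
x_4 = 1.540116 - (0.161480)·(1.540116 - 1.475864)/(0.161480 - (-0.602677)) = 1.526539; f(x_4) = -0.003125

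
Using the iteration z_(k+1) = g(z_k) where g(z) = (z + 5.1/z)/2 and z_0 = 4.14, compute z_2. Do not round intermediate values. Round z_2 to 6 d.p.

z_1 = g(4.140000) = 2.685942
z_2 = g(2.685942) = 2.292359

2.292359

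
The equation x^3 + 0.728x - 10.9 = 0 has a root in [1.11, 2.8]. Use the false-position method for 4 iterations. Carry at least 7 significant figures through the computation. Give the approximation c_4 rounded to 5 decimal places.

2.10185

f(1.110000) = -8.724289, f(2.800000) = 13.090400
step 1: c = 1.785877, f(c) = -3.904082 < 0 → new bracket [1.785877, 2.800000]
step 2: c = 2.018848, f(c) = -1.201965 < 0 → new bracket [2.018848, 2.800000]
step 3: c = 2.084542, f(c) = -0.324467 < 0 → new bracket [2.084542, 2.800000]
step 4: c = 2.101846, f(c) = -0.084406 < 0 → new bracket [2.101846, 2.800000]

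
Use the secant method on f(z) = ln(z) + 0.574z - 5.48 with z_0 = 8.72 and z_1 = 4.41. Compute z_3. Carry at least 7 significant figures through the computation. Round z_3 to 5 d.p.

6.33486

Secant update: z_(k+1) = z_k − f(z_k)·(z_k − z_(k-1))/(f(z_k) − f(z_(k-1))).
f(z_0) = 1.690899, f(z_1) = -1.464785
z_2 = 4.410000 - (-1.464785)·(4.410000 - 8.720000)/(-1.464785 - (1.690899)) = 6.410588; f(z_2) = 0.057629
z_3 = 6.410588 - (0.057629)·(6.410588 - 4.410000)/(0.057629 - (-1.464785)) = 6.334859; f(z_3) = 0.002277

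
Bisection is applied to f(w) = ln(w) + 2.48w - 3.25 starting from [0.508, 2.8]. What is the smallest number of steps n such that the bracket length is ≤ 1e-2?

8

Initial width b − a = 2.8 − 0.508 = 2.292000.
After n steps the width is (b−a)/2^n; need (b−a)/2^n ≤ 1e-2.
So n ≥ log₂(2.292000/1e-2) = log₂(229.2000) ≈ 7.8405.
Hence n = 8.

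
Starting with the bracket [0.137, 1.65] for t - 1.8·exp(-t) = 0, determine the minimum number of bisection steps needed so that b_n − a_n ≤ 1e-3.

Initial width b − a = 1.65 − 0.137 = 1.513000.
After n steps the width is (b−a)/2^n; need (b−a)/2^n ≤ 1e-3.
So n ≥ log₂(1.513000/1e-3) = log₂(1513.0000) ≈ 10.5632.
Hence n = 11.

11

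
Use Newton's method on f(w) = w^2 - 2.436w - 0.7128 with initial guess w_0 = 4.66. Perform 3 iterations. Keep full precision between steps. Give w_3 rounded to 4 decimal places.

Newton update: w ← w − f(w)/f'(w).
f'(w) = 2w - 2.436
w_0 = 4.660000: f = 9.651040, f' = 6.884000 → w_1 = 4.660000 - (9.651040)/(6.884000) = 3.258048
w_1 = 3.258048: f = 1.965470, f' = 4.080095 → w_2 = 3.258048 - (1.965470)/(4.080095) = 2.776326
w_2 = 2.776326: f = 0.232056, f' = 3.116652 → w_3 = 2.776326 - (0.232056)/(3.116652) = 2.701869

2.7019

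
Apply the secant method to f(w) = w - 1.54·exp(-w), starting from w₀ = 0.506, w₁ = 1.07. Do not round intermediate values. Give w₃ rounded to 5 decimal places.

0.73589

f(w_0) = -0.422470, f(w_1) = 0.541767
w_2 = 1.070000 - (0.541767)·(1.070000 - 0.506000)/(0.541767 - (-0.422470)) = 0.753110; f(w_2) = 0.027925
w_3 = 0.753110 - (0.027925)·(0.753110 - 1.070000)/(0.027925 - (0.541767)) = 0.735889; f(w_3) = -0.001893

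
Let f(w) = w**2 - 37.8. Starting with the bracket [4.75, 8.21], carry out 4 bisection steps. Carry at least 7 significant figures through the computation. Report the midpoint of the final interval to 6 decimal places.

f(4.750000) = -15.237500, f(8.210000) = 29.604100 (opposite signs)
step 1: m = 6.480000, f(m) = 4.190400 > 0 → root in [4.750000, 6.480000]
step 2: m = 5.615000, f(m) = -6.271775 < 0 → root in [5.615000, 6.480000]
step 3: m = 6.047500, f(m) = -1.227744 < 0 → root in [6.047500, 6.480000]
step 4: m = 6.263750, f(m) = 1.434564 > 0 → root in [6.047500, 6.263750]
Midpoint of [6.047500, 6.263750] = 6.155625

6.155625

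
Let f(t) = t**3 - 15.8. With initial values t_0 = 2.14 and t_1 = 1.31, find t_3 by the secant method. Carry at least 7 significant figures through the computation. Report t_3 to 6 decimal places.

2.335127

f(t_0) = -5.999656, f(t_1) = -13.551909
t_2 = 1.310000 - (-13.551909)·(1.310000 - 2.140000)/(-13.551909 - (-5.999656)) = 2.799368; f(t_2) = 6.137140
t_3 = 2.799368 - (6.137140)·(2.799368 - 1.310000)/(6.137140 - (-13.551909)) = 2.335127; f(t_3) = -3.066974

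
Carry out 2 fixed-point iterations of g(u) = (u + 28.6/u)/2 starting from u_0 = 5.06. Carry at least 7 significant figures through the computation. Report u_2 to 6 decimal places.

u_1 = g(5.060000) = 5.356087
u_2 = g(5.356087) = 5.347903

5.347903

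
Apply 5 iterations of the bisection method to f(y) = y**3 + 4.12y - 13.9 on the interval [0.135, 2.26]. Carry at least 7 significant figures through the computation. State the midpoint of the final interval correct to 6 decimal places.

1.828359

f(0.135000) = -13.341340, f(2.260000) = 6.954376 (opposite signs)
step 1: m = 1.197500, f(m) = -7.249078 < 0 → root in [1.197500, 2.260000]
step 2: m = 1.728750, f(m) = -1.611048 < 0 → root in [1.728750, 2.260000]
step 3: m = 1.994375, f(m) = 2.249515 > 0 → root in [1.728750, 1.994375]
step 4: m = 1.861562, f(m) = 0.220724 > 0 → root in [1.728750, 1.861562]
step 5: m = 1.795156, f(m) = -0.718911 < 0 → root in [1.795156, 1.861562]
Midpoint of [1.795156, 1.861562] = 1.828359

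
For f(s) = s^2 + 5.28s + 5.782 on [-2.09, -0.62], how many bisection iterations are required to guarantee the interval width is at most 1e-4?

14

Initial width b − a = -0.62 − -2.09 = 1.470000.
After n steps the width is (b−a)/2^n; need (b−a)/2^n ≤ 1e-4.
So n ≥ log₂(1.470000/1e-4) = log₂(14700.0000) ≈ 13.8435.
Hence n = 14.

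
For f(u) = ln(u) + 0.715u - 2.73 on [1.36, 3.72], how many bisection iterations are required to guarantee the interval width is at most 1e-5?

18

Initial width b − a = 3.72 − 1.36 = 2.360000.
After n steps the width is (b−a)/2^n; need (b−a)/2^n ≤ 1e-5.
So n ≥ log₂(2.360000/1e-5) = log₂(236000.0000) ≈ 17.8484.
Hence n = 18.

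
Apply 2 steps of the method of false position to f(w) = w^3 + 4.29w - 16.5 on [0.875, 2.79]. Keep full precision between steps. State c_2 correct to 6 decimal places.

False-position update: c = (a·f(b) − b·f(a))/(f(b) − f(a)); replace the endpoint whose sign matches f(c).
f(0.875000) = -12.076328, f(2.790000) = 17.186739
step 1: c = 1.665285, f(c) = -4.737800 < 0 → new bracket [1.665285, 2.790000]
step 2: c = 1.908331, f(c) = -1.363635 < 0 → new bracket [1.908331, 2.790000]

1.908331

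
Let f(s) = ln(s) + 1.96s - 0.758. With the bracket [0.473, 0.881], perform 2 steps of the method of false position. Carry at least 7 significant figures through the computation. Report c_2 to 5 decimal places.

0.62667

f(0.473000) = -0.579580, f(0.881000) = 0.842062
step 1: c = 0.639335, f(c) = 0.047769 > 0 → new bracket [0.473000, 0.639335]
step 2: c = 0.626669, f(c) = 0.002936 > 0 → new bracket [0.473000, 0.626669]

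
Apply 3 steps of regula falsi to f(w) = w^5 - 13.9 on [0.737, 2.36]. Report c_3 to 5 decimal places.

f(0.737000) = -13.682561, f(2.360000) = 59.308248
step 1: c = 1.041241, f(c) = -12.676071 < 0 → new bracket [1.041241, 2.360000]
step 2: c = 1.273468, f(c) = -10.550811 < 0 → new bracket [1.273468, 2.360000]
step 3: c = 1.437567, f(c) = -7.760402 < 0 → new bracket [1.437567, 2.360000]

1.43757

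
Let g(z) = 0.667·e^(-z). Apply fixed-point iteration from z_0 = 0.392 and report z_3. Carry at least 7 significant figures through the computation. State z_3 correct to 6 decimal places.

z_1 = g(0.392000) = 0.450695
z_2 = g(0.450695) = 0.425003
z_3 = g(0.425003) = 0.436063

0.436063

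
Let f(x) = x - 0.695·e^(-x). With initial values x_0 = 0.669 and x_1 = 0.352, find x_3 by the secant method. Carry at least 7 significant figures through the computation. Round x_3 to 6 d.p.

f(x_0) = 0.313007, f(x_1) = -0.136780
x_2 = 0.352000 - (-0.136780)·(0.352000 - 0.669000)/(-0.136780 - (0.313007)) = 0.448399; f(x_2) = 0.004538
x_3 = 0.448399 - (0.004538)·(0.448399 - 0.352000)/(0.004538 - (-0.136780)) = 0.445304; f(x_3) = 0.000066

0.445304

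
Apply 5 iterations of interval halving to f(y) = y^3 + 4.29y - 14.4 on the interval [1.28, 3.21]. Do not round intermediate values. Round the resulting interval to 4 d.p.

[1.8228, 1.8831]

f(1.280000) = -6.811648, f(3.210000) = 32.447061 (opposite signs)
step 1: m = 2.245000, f(m) = 6.545906 > 0 → root in [1.280000, 2.245000]
step 2: m = 1.762500, f(m) = -1.363834 < 0 → root in [1.762500, 2.245000]
step 3: m = 2.003750, f(m) = 2.241172 > 0 → root in [1.762500, 2.003750]
step 4: m = 1.883125, f(m) = 0.356468 > 0 → root in [1.762500, 1.883125]
step 5: m = 1.822813, f(m) = -0.523575 < 0 → root in [1.822813, 1.883125]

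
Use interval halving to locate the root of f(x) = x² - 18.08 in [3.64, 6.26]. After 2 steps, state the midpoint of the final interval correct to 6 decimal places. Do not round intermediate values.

3.967500

f(3.640000) = -4.830400, f(6.260000) = 21.107600 (opposite signs)
step 1: m = 4.950000, f(m) = 6.422500 > 0 → root in [3.640000, 4.950000]
step 2: m = 4.295000, f(m) = 0.367025 > 0 → root in [3.640000, 4.295000]
Midpoint of [3.640000, 4.295000] = 3.967500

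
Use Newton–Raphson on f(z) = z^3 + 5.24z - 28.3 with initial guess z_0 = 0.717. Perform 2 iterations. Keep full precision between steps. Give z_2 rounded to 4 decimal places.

f'(z) = 3z^2 + 5.24
z_0 = 0.717000: f = -24.174318, f' = 6.782267 → z_1 = 0.717000 - (-24.174318)/(6.782267) = 4.281342
z_1 = 4.281342: f = 72.610749, f' = 60.229664 → z_2 = 4.281342 - (72.610749)/(60.229664) = 3.075777

3.0758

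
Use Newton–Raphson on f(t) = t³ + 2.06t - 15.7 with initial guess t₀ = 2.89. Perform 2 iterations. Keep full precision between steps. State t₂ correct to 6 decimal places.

f'(t) = 3t² + 2.06
t_0 = 2.890000: f = 14.390969, f' = 27.116300 → t_1 = 2.890000 - (14.390969)/(27.116300) = 2.359287
t_1 = 2.359287: f = 2.292480, f' = 18.758707 → t_2 = 2.359287 - (2.292480)/(18.758707) = 2.237078

2.237078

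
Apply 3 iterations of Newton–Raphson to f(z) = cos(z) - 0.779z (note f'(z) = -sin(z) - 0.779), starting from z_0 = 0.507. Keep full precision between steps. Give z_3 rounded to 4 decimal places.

0.8486

z_0 = 0.507000: f = 0.479252, f' = -1.264557 → z_1 = 0.507000 - (0.479252)/(-1.264557) = 0.885988
z_1 = 0.885988: f = -0.057660, f' = -1.553540 → z_2 = 0.885988 - (-0.057660)/(-1.553540) = 0.848873
z_2 = 0.848873: f = -0.000442, f' = -1.529536 → z_3 = 0.848873 - (-0.000442)/(-1.529536) = 0.848584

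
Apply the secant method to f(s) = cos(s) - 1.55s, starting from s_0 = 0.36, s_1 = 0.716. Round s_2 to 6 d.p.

f(s_0) = 0.377897, f(s_1) = -0.355363
s_2 = 0.716000 - (-0.355363)·(0.716000 - 0.360000)/(-0.355363 - (0.377897)) = 0.543470; f(s_2) = 0.013541

0.543470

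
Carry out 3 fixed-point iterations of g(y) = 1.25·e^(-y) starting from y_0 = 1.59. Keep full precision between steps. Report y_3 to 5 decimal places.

0.47445

y_1 = g(1.590000) = 0.254907
y_2 = g(0.254907) = 0.968736
y_3 = g(0.968736) = 0.474453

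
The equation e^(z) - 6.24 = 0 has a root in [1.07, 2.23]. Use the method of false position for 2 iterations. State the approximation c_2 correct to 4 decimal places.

False-position update: c = (a·f(b) − b·f(a))/(f(b) − f(a)); replace the endpoint whose sign matches f(c).
f(1.070000) = -3.324621, f(2.230000) = 3.059866
step 1: c = 1.674052, f(c) = -0.906265 < 0 → new bracket [1.674052, 2.230000]
step 2: c = 1.801086, f(c) = -0.183776 < 0 → new bracket [1.801086, 2.230000]

1.8011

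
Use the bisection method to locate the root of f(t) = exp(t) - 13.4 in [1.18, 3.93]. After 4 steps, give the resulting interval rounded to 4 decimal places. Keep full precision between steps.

[2.5550, 2.7269]

f(1.180000) = -10.145626, f(3.930000) = 37.506978 (opposite signs)
step 1: m = 2.555000, f(m) = -0.528700 < 0 → root in [2.555000, 3.930000]
step 2: m = 3.242500, f(m) = 12.197636 > 0 → root in [2.555000, 3.242500]
step 3: m = 2.898750, f(m) = 4.751442 > 0 → root in [2.555000, 2.898750]
step 4: m = 2.726875, f(m) = 1.885047 > 0 → root in [2.555000, 2.726875]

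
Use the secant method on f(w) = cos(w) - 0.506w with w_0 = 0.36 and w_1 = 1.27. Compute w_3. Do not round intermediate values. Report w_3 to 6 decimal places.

1.023659

f(w_0) = 0.753737, f(w_1) = -0.346339
w_2 = 1.270000 - (-0.346339)·(1.270000 - 0.360000)/(-0.346339 - (0.753737)) = 0.983503; f(w_2) = 0.056458
w_3 = 0.983503 - (0.056458)·(0.983503 - 1.270000)/(0.056458 - (-0.346339)) = 1.023659; f(w_3) = 0.002273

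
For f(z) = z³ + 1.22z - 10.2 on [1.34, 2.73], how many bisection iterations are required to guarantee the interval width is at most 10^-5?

Initial width b − a = 2.73 − 1.34 = 1.390000.
After n steps the width is (b−a)/2^n; need (b−a)/2^n ≤ 10^-5.
So n ≥ log₂(1.390000/10^-5) = log₂(139000.0000) ≈ 17.0847.
Hence n = 18.

18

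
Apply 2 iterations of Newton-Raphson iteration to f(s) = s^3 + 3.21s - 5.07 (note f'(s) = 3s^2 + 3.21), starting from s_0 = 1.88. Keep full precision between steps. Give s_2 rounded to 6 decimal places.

s_0 = 1.880000: f = 7.609472, f' = 13.813200 → s_1 = 1.880000 - (7.609472)/(13.813200) = 1.329116
s_1 = 1.329116: f = 1.544411, f' = 8.509647 → s_2 = 1.329116 - (1.544411)/(8.509647) = 1.147627

1.147627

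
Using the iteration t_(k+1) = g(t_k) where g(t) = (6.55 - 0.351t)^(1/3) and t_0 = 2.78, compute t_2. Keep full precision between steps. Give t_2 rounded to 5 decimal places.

1.80979

t_1 = g(2.780000) = 1.773079
t_2 = g(1.773079) = 1.809787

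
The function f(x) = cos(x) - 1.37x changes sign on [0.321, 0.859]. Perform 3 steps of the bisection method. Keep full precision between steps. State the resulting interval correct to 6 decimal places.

[0.590000, 0.657250]

f(0.321000) = 0.509150, f(0.859000) = -0.523635 (opposite signs)
step 1: m = 0.590000, f(m) = 0.022641 > 0 → root in [0.590000, 0.859000]
step 2: m = 0.724500, f(m) = -0.243734 < 0 → root in [0.590000, 0.724500]
step 3: m = 0.657250, f(m) = -0.108757 < 0 → root in [0.590000, 0.657250]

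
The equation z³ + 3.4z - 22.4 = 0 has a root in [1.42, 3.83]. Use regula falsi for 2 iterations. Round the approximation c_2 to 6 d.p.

2.254097

False-position update: c = (a·f(b) − b·f(a))/(f(b) − f(a)); replace the endpoint whose sign matches f(c).
f(1.420000) = -14.708712, f(3.830000) = 46.803887
step 1: c = 1.996272, f(c) = -7.657326 < 0 → new bracket [1.996272, 3.830000]
step 2: c = 2.254097, f(c) = -3.283110 < 0 → new bracket [2.254097, 3.830000]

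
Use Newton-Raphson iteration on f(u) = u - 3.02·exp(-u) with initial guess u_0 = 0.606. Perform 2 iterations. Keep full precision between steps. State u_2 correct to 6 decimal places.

Newton update: u ← u − f(u)/f'(u).
f'(u) = 1 + 3.02·exp(-u)
u_0 = 0.606000: f = -1.041496, f' = 2.647496 → u_1 = 0.606000 - (-1.041496)/(2.647496) = 0.999389
u_1 = 0.999389: f = -0.112286, f' = 2.111675 → u_2 = 0.999389 - (-0.112286)/(2.111675) = 1.052563

1.052563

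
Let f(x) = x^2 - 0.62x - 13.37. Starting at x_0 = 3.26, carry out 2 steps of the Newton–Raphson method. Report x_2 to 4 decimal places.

f'(x) = 2x - 0.62
x_0 = 3.260000: f = -4.763600, f' = 5.900000 → x_1 = 3.260000 - (-4.763600)/(5.900000) = 4.067390
x_1 = 4.067390: f = 0.651878, f' = 7.514780 → x_2 = 4.067390 - (0.651878)/(7.514780) = 3.980644

3.9806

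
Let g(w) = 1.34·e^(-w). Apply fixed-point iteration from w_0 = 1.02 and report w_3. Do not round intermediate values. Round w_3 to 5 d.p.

w_1 = g(1.020000) = 0.483197
w_2 = g(0.483197) = 0.826523
w_3 = g(0.826523) = 0.586341

0.58634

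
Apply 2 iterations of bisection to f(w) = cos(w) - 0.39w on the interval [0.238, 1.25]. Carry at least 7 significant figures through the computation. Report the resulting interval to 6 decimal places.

f(0.238000) = 0.878991, f(1.250000) = -0.172178 (opposite signs)
step 1: m = 0.744000, f(m) = 0.445606 > 0 → root in [0.744000, 1.250000]
step 2: m = 0.997000, f(m) = 0.153994 > 0 → root in [0.997000, 1.250000]

[0.997000, 1.250000]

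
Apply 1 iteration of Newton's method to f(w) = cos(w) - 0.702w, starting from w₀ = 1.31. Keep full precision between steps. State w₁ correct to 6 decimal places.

0.913299

f'(w) = -sin(w) - 0.702
w_0 = 1.310000: f = -0.661770, f' = -1.668185 → w_1 = 1.310000 - (-0.661770)/(-1.668185) = 0.913299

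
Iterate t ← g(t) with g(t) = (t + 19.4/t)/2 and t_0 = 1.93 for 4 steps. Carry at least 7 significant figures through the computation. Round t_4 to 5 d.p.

t_1 = g(1.930000) = 5.990907
t_2 = g(5.990907) = 4.614574
t_3 = g(4.614574) = 4.409323
t_4 = g(4.409323) = 4.404546

4.40455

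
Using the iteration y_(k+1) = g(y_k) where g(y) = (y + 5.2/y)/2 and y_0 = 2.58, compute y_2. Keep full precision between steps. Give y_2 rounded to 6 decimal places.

2.280417

y_1 = g(2.580000) = 2.297752
y_2 = g(2.297752) = 2.280417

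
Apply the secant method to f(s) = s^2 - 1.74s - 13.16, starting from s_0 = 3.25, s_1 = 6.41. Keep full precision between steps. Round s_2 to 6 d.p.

4.291982

f(s_0) = -8.252500, f(s_1) = 16.774700
s_2 = 6.410000 - (16.774700)·(6.410000 - 3.250000)/(16.774700 - (-8.252500)) = 4.291982; f(s_2) = -2.206937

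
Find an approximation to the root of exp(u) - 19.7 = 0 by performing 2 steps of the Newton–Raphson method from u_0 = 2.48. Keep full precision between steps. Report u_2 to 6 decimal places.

Newton update: u ← u − f(u)/f'(u).
f'(u) = exp(u)
u_0 = 2.480000: f = -7.758736, f' = 11.941264 → u_1 = 2.480000 - (-7.758736)/(11.941264) = 3.129742
u_1 = 3.129742: f = 3.168068, f' = 22.868068 → u_2 = 3.129742 - (3.168068)/(22.868068) = 2.991205

2.991205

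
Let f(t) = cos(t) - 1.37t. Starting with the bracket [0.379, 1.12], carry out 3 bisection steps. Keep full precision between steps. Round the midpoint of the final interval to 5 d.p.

0.61056

f(0.379000) = 0.409805, f(1.120000) = -1.098718 (opposite signs)
step 1: m = 0.749500, f(m) = -0.294785 < 0 → root in [0.379000, 0.749500]
step 2: m = 0.564250, f(m) = 0.071967 > 0 → root in [0.564250, 0.749500]
step 3: m = 0.656875, f(m) = -0.108014 < 0 → root in [0.564250, 0.656875]
Midpoint of [0.564250, 0.656875] = 0.610563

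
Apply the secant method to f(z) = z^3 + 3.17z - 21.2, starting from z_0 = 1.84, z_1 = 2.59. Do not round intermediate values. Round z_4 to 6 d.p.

f(z_0) = -9.137696, f(z_1) = 4.384279
z_2 = 2.590000 - (4.384279)·(2.590000 - 1.840000)/(4.384279 - (-9.137696)) = 2.346825; f(z_2) = -0.835225
z_3 = 2.346825 - (-0.835225)·(2.346825 - 2.590000)/(-0.835225 - (4.384279)) = 2.385738; f(z_3) = -0.058203
z_4 = 2.385738 - (-0.058203)·(2.385738 - 2.346825)/(-0.058203 - (-0.835225)) = 2.388652; f(z_4) = 0.000868

2.388652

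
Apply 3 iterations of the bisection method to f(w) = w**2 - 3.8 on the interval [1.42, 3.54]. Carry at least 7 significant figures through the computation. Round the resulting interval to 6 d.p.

f(1.420000) = -1.783600, f(3.540000) = 8.731600 (opposite signs)
step 1: m = 2.480000, f(m) = 2.350400 > 0 → root in [1.420000, 2.480000]
step 2: m = 1.950000, f(m) = 0.002500 > 0 → root in [1.420000, 1.950000]
step 3: m = 1.685000, f(m) = -0.960775 < 0 → root in [1.685000, 1.950000]

[1.685000, 1.950000]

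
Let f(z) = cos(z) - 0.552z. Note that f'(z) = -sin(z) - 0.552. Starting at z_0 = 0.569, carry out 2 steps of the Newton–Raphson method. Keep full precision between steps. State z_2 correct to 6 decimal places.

0.992280

z_0 = 0.569000: f = 0.528352, f' = -1.090790 → z_1 = 0.569000 - (0.528352)/(-1.090790) = 1.053376
z_1 = 1.053376: f = -0.086823, f' = -1.421098 → z_2 = 1.053376 - (-0.086823)/(-1.421098) = 0.992280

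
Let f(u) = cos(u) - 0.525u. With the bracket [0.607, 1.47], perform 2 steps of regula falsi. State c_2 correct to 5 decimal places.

1.00897

False-position update: c = (a·f(b) − b·f(a))/(f(b) − f(a)); replace the endpoint whose sign matches f(c).
f(0.607000) = 0.502688, f(1.470000) = -0.671124
step 1: c = 0.976582, f(c) = 0.047153 > 0 → new bracket [0.976582, 1.470000]
step 2: c = 1.008973, f(c) = 0.003019 > 0 → new bracket [1.008973, 1.470000]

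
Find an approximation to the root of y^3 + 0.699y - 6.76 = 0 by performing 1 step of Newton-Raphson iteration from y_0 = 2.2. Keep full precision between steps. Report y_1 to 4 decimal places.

1.8435

f'(y) = 3y^2 + 0.699
y_0 = 2.200000: f = 5.425800, f' = 15.219000 → y_1 = 2.200000 - (5.425800)/(15.219000) = 1.843485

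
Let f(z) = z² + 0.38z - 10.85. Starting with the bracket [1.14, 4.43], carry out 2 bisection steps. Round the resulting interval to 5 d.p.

f(1.140000) = -9.117200, f(4.430000) = 10.458300 (opposite signs)
step 1: m = 2.785000, f(m) = -2.035475 < 0 → root in [2.785000, 4.430000]
step 2: m = 3.607500, f(m) = 3.534906 > 0 → root in [2.785000, 3.607500]

[2.78500, 3.60750]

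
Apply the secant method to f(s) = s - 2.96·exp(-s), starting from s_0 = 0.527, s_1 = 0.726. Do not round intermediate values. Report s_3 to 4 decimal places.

f(s_0) = -1.220505, f(s_1) = -0.706168
s_2 = 0.726000 - (-0.706168)·(0.726000 - 0.527000)/(-0.706168 - (-1.220505)) = 0.999220; f(s_2) = -0.090552
s_3 = 0.999220 - (-0.090552)·(0.999220 - 0.726000)/(-0.090552 - (-0.706168)) = 1.039409; f(s_3) = -0.007436

1.0394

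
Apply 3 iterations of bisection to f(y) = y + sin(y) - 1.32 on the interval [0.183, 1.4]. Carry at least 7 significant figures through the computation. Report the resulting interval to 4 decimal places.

f(0.183000) = -0.955020, f(1.400000) = 1.065450 (opposite signs)
step 1: m = 0.791500, f(m) = 0.182908 > 0 → root in [0.183000, 0.791500]
step 2: m = 0.487250, f(m) = -0.364552 < 0 → root in [0.487250, 0.791500]
step 3: m = 0.639375, f(m) = -0.083931 < 0 → root in [0.639375, 0.791500]

[0.6394, 0.7915]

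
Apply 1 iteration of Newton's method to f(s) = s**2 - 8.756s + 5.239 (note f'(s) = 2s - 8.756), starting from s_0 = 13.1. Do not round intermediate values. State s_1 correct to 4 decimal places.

s_0 = 13.100000: f = 62.145400, f' = 17.444000 → s_1 = 13.100000 - (62.145400)/(17.444000) = 9.537434

9.5374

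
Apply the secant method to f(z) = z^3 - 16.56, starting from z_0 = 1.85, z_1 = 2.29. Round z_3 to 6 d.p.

Secant update: z_(k+1) = z_k − f(z_k)·(z_k − z_(k-1))/(f(z_k) − f(z_(k-1))).
f(z_0) = -10.228375, f(z_1) = -4.551011
z_2 = 2.290000 - (-4.551011)·(2.290000 - 1.850000)/(-4.551011 - (-10.228375)) = 2.642707; f(z_2) = 1.896398
z_3 = 2.642707 - (1.896398)·(2.642707 - 2.290000)/(1.896398 - (-4.551011)) = 2.538964; f(z_3) = -0.192980

2.538964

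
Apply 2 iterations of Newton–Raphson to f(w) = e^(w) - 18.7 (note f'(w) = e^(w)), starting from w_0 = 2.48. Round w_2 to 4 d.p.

w_0 = 2.480000: f = -6.758736, f' = 11.941264 → w_1 = 2.480000 - (-6.758736)/(11.941264) = 3.045998
w_1 = 3.045998: f = 2.331016, f' = 21.031016 → w_2 = 3.045998 - (2.331016)/(21.031016) = 2.935161

2.9352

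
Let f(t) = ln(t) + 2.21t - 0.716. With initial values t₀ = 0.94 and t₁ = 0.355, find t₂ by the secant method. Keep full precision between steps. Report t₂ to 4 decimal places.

0.6046

f(t_0) = 1.299525, f(t_1) = -0.967087
t_2 = 0.355000 - (-0.967087)·(0.355000 - 0.940000)/(-0.967087 - (1.299525)) = 0.604600; f(t_2) = 0.116977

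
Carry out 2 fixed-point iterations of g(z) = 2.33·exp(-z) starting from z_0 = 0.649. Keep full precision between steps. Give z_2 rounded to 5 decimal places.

z_1 = g(0.649000) = 1.217584
z_2 = g(1.217584) = 0.689550

0.68955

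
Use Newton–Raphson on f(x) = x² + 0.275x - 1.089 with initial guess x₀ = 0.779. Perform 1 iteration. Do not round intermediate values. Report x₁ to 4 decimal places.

f'(x) = 2x + 0.275
x_0 = 0.779000: f = -0.267934, f' = 1.833000 → x_1 = 0.779000 - (-0.267934)/(1.833000) = 0.925172

0.9252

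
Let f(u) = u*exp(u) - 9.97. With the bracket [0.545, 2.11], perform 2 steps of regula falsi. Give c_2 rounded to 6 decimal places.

1.660786

False-position update: c = (a·f(b) − b·f(a))/(f(b) − f(a)); replace the endpoint whose sign matches f(c).
f(0.545000) = -9.030088, f(2.110000) = 7.433789
step 1: c = 1.403369, f(c) = -4.259849 < 0 → new bracket [1.403369, 2.110000]
step 2: c = 1.660786, f(c) = -1.228538 < 0 → new bracket [1.660786, 2.110000]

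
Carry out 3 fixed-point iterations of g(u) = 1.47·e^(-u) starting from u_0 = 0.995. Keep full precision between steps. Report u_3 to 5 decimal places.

0.62601

u_1 = g(0.995000) = 0.543493
u_2 = g(0.543493) = 0.853653
u_3 = g(0.853653) = 0.626009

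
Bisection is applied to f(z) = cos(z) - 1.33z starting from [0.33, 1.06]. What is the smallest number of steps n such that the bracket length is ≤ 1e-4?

13

Initial width b − a = 1.06 − 0.33 = 0.730000.
After n steps the width is (b−a)/2^n; need (b−a)/2^n ≤ 1e-4.
So n ≥ log₂(0.730000/1e-4) = log₂(7300.0000) ≈ 12.8337.
Hence n = 13.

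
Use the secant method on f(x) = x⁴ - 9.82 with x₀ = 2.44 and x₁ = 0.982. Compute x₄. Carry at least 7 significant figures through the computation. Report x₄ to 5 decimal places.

1.59587

f(x_0) = 25.625353, f(x_1) = -8.890079
x_2 = 0.982000 - (-8.890079)·(0.982000 - 2.440000)/(-8.890079 - (25.625353)) = 1.357534; f(x_2) = -6.423720
x_3 = 1.357534 - (-6.423720)·(1.357534 - 0.982000)/(-6.423720 - (-8.890079)) = 2.335627; f(x_3) = 19.938718
x_4 = 2.335627 - (19.938718)·(2.335627 - 1.357534)/(19.938718 - (-6.423720)) = 1.595866; f(x_4) = -3.333872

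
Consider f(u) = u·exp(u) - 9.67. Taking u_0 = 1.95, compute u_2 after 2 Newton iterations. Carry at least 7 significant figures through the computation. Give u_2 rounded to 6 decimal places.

1.724892

f'(u) = (u + 1)·exp(u)
u_0 = 1.950000: f = 4.035941, f' = 20.734628 → u_1 = 1.950000 - (4.035941)/(20.734628) = 1.755353
u_1 = 1.755353: f = 0.485571, f' = 15.941058 → u_2 = 1.755353 - (0.485571)/(15.941058) = 1.724892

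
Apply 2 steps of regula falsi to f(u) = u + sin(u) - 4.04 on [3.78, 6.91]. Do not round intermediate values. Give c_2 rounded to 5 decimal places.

4.76741

f(3.780000) = -0.855917, f(6.910000) = 3.456568
step 1: c = 4.401224, f(c) = -0.590753 < 0 → new bracket [4.401224, 6.910000]
step 2: c = 4.767409, f(c) = -0.271078 < 0 → new bracket [4.767409, 6.910000]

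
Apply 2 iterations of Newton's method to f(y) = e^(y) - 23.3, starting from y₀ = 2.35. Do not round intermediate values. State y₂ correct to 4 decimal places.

3.2268

Newton update: y ← y − f(y)/f'(y).
f'(y) = e^(y)
y_0 = 2.350000: f = -12.814430, f' = 10.485570 → y_1 = 2.350000 - (-12.814430)/(10.485570) = 3.572101
y_1 = 3.572101: f = 12.291309, f' = 35.591309 → y_2 = 3.572101 - (12.291309)/(35.591309) = 3.226756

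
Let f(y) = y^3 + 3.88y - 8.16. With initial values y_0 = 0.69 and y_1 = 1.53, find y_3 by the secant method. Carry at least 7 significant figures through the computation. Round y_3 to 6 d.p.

f(y_0) = -5.154291, f(y_1) = 1.357977
y_2 = 1.530000 - (1.357977)·(1.530000 - 0.690000)/(1.357977 - (-5.154291)) = 1.354838; f(y_2) = -0.416305
y_3 = 1.354838 - (-0.416305)·(1.354838 - 1.530000)/(-0.416305 - (1.357977)) = 1.395937; f(y_3) = -0.023586

1.395937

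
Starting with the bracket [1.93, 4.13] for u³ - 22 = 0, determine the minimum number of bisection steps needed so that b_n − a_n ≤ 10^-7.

Initial width b − a = 4.13 − 1.93 = 2.200000.
After n steps the width is (b−a)/2^n; need (b−a)/2^n ≤ 10^-7.
So n ≥ log₂(2.200000/10^-7) = log₂(22000000.0000) ≈ 24.3910.
Hence n = 25.

25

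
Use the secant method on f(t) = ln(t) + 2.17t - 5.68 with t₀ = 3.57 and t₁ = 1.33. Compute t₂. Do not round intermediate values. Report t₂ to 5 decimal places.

f(t_0) = 3.339466, f(t_1) = -2.508721
t_2 = 1.330000 - (-2.508721)·(1.330000 - 3.570000)/(-2.508721 - (3.339466)) = 2.290902; f(t_2) = 0.120203

2.29090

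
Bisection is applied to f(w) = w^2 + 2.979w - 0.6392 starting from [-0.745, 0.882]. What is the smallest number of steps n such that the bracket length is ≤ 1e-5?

18

Initial width b − a = 0.882 − -0.745 = 1.627000.
After n steps the width is (b−a)/2^n; need (b−a)/2^n ≤ 1e-5.
So n ≥ log₂(1.627000/1e-5) = log₂(162700.0000) ≈ 17.3119.
Hence n = 18.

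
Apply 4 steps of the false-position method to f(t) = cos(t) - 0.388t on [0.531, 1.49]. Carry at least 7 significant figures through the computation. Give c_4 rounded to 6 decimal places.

False-position update: c = (a·f(b) − b·f(a))/(f(b) − f(a)); replace the endpoint whose sign matches f(c).
f(0.531000) = 0.656273, f(1.490000) = -0.497412
step 1: c = 1.076527, f(c) = 0.056696 > 0 → new bracket [1.076527, 1.490000]
step 2: c = 1.118833, f(c) = 0.002625 > 0 → new bracket [1.118833, 1.490000]
step 3: c = 1.120782, f(c) = 0.000115 > 0 → new bracket [1.120782, 1.490000]
step 4: c = 1.120867, f(c) = 0.000005 > 0 → new bracket [1.120867, 1.490000]

1.120867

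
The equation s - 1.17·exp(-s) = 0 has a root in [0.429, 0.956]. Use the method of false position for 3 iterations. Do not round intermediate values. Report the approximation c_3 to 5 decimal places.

f(0.429000) = -0.332857, f(0.956000) = 0.506220
step 1: c = 0.638058, f(c) = 0.019927 > 0 → new bracket [0.429000, 0.638058]
step 2: c = 0.626250, f(c) = 0.000776 > 0 → new bracket [0.429000, 0.626250]
step 3: c = 0.625791, f(c) = 0.000030 > 0 → new bracket [0.429000, 0.625791]

0.62579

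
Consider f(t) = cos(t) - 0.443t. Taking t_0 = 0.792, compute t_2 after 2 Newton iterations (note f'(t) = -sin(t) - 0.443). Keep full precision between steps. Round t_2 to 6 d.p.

1.074710

t_0 = 0.792000: f = 0.351567, f' = -1.154760 → t_1 = 0.792000 - (0.351567)/(-1.154760) = 1.096451
t_1 = 1.096451: f = -0.028971, f' = -1.332592 → t_2 = 1.096451 - (-0.028971)/(-1.332592) = 1.074710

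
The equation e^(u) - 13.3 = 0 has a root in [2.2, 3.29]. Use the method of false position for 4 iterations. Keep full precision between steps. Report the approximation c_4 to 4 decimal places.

2.5839

f(2.200000) = -4.274987, f(3.290000) = 13.542864
step 1: c = 2.461521, f(c) = -1.577376 < 0 → new bracket [2.461521, 3.290000]
step 2: c = 2.547949, f(c) = -0.519132 < 0 → new bracket [2.547949, 3.290000]
step 3: c = 2.575344, f(c) = -0.164166 < 0 → new bracket [2.575344, 3.290000]
step 4: c = 2.583903, f(c) = -0.051250 < 0 → new bracket [2.583903, 3.290000]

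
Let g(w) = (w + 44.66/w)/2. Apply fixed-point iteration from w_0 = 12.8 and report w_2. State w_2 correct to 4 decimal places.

6.8140

w_1 = g(12.800000) = 8.144531
w_2 = g(8.144531) = 6.813983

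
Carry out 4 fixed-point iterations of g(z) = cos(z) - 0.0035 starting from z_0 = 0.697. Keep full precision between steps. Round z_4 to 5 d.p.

z_1 = g(0.697000) = 0.763271
z_2 = g(0.763271) = 0.719078
z_3 = g(0.719078) = 0.748913
z_4 = g(0.748913) = 0.728929

0.72893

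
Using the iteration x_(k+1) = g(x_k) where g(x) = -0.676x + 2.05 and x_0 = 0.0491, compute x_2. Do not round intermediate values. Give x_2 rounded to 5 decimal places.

x_1 = g(0.049100) = 2.016808
x_2 = g(2.016808) = 0.686638

0.68664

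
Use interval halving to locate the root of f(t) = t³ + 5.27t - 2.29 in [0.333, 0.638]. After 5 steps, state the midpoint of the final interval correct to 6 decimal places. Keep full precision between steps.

0.423547

f(0.333000) = -0.498164, f(0.638000) = 1.331954 (opposite signs)
step 1: m = 0.485500, f(m) = 0.383022 > 0 → root in [0.333000, 0.485500]
step 2: m = 0.409250, f(m) = -0.064709 < 0 → root in [0.409250, 0.485500]
step 3: m = 0.447375, f(m) = 0.157206 > 0 → root in [0.409250, 0.447375]
step 4: m = 0.428312, f(m) = 0.045781 > 0 → root in [0.409250, 0.428312]
step 5: m = 0.418781, f(m) = -0.009578 < 0 → root in [0.418781, 0.428312]
Midpoint of [0.418781, 0.428312] = 0.423547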